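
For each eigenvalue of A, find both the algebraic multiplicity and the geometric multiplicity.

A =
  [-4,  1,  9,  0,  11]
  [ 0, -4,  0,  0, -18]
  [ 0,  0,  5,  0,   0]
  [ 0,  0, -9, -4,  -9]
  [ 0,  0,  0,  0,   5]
λ = -4: alg = 3, geom = 2; λ = 5: alg = 2, geom = 2

Step 1 — factor the characteristic polynomial to read off the algebraic multiplicities:
  χ_A(x) = (x - 5)^2*(x + 4)^3

Step 2 — compute geometric multiplicities via the rank-nullity identity g(λ) = n − rank(A − λI):
  rank(A − (-4)·I) = 3, so dim ker(A − (-4)·I) = n − 3 = 2
  rank(A − (5)·I) = 3, so dim ker(A − (5)·I) = n − 3 = 2

Summary:
  λ = -4: algebraic multiplicity = 3, geometric multiplicity = 2
  λ = 5: algebraic multiplicity = 2, geometric multiplicity = 2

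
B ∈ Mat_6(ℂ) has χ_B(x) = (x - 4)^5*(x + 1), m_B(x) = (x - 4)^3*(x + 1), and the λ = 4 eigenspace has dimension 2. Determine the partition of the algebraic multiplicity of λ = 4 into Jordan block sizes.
Block sizes for λ = 4: [3, 2]

Step 1 — from the characteristic polynomial, algebraic multiplicity of λ = 4 is 5. From dim ker(B − (4)·I) = 2, there are exactly 2 Jordan blocks for λ = 4.
Step 2 — from the minimal polynomial, the factor (x − 4)^3 tells us the largest block for λ = 4 has size 3.
Step 3 — with total size 5, 2 blocks, and largest block 3, the block sizes (in nonincreasing order) are [3, 2].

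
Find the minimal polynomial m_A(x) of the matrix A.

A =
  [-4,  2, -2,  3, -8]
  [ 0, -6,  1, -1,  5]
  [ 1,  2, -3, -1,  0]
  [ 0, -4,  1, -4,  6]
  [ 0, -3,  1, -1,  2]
x^3 + 9*x^2 + 27*x + 27

The characteristic polynomial is χ_A(x) = (x + 3)^5, so the eigenvalues are known. The minimal polynomial is
  m_A(x) = Π_λ (x − λ)^{k_λ}
where k_λ is the size of the *largest* Jordan block for λ (equivalently, the smallest k with (A − λI)^k v = 0 for every generalised eigenvector v of λ).

  λ = -3: largest Jordan block has size 3, contributing (x + 3)^3

So m_A(x) = (x + 3)^3 = x^3 + 9*x^2 + 27*x + 27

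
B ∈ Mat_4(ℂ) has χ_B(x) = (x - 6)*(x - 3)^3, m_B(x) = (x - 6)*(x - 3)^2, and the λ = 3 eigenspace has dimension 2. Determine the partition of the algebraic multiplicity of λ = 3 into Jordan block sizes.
Block sizes for λ = 3: [2, 1]

Step 1 — from the characteristic polynomial, algebraic multiplicity of λ = 3 is 3. From dim ker(B − (3)·I) = 2, there are exactly 2 Jordan blocks for λ = 3.
Step 2 — from the minimal polynomial, the factor (x − 3)^2 tells us the largest block for λ = 3 has size 2.
Step 3 — with total size 3, 2 blocks, and largest block 2, the block sizes (in nonincreasing order) are [2, 1].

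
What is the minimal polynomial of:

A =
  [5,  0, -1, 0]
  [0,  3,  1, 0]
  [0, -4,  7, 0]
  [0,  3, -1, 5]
x^3 - 15*x^2 + 75*x - 125

The characteristic polynomial is χ_A(x) = (x - 5)^4, so the eigenvalues are known. The minimal polynomial is
  m_A(x) = Π_λ (x − λ)^{k_λ}
where k_λ is the size of the *largest* Jordan block for λ (equivalently, the smallest k with (A − λI)^k v = 0 for every generalised eigenvector v of λ).

  λ = 5: largest Jordan block has size 3, contributing (x − 5)^3

So m_A(x) = (x - 5)^3 = x^3 - 15*x^2 + 75*x - 125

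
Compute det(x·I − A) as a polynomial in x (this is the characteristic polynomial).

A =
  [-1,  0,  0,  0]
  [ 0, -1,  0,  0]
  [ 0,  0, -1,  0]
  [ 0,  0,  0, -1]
x^4 + 4*x^3 + 6*x^2 + 4*x + 1

Expanding det(x·I − A) (e.g. by cofactor expansion or by noting that A is similar to its Jordan form J, which has the same characteristic polynomial as A) gives
  χ_A(x) = x^4 + 4*x^3 + 6*x^2 + 4*x + 1
which factors as (x + 1)^4. The eigenvalues (with algebraic multiplicities) are λ = -1 with multiplicity 4.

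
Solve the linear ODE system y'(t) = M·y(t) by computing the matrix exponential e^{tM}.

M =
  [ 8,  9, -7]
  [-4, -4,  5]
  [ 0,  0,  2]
e^{tM} =
  [6*t*exp(2*t) + exp(2*t), 9*t*exp(2*t), 3*t^2*exp(2*t)/2 - 7*t*exp(2*t)]
  [-4*t*exp(2*t), -6*t*exp(2*t) + exp(2*t), -t^2*exp(2*t) + 5*t*exp(2*t)]
  [0, 0, exp(2*t)]

Strategy: write M = P · J · P⁻¹ where J is a Jordan canonical form, so e^{tM} = P · e^{tJ} · P⁻¹, and e^{tJ} can be computed block-by-block.

M has Jordan form
J =
  [2, 1, 0]
  [0, 2, 1]
  [0, 0, 2]
(up to reordering of blocks).

Per-block formulas:
  For a 3×3 Jordan block J_3(2): exp(t · J_3(2)) = e^(2t)·(I + t·N + (t^2/2)·N^2), where N is the 3×3 nilpotent shift.

After assembling e^{tJ} and conjugating by P, we get:

e^{tM} =
  [6*t*exp(2*t) + exp(2*t), 9*t*exp(2*t), 3*t^2*exp(2*t)/2 - 7*t*exp(2*t)]
  [-4*t*exp(2*t), -6*t*exp(2*t) + exp(2*t), -t^2*exp(2*t) + 5*t*exp(2*t)]
  [0, 0, exp(2*t)]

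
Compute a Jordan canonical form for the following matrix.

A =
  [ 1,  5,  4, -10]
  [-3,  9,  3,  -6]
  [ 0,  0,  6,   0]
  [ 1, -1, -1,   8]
J_3(6) ⊕ J_1(6)

The characteristic polynomial is
  det(x·I − A) = x^4 - 24*x^3 + 216*x^2 - 864*x + 1296 = (x - 6)^4

Eigenvalues and multiplicities (the geometric multiplicity of λ is n − rank(A − λI), which equals the number of Jordan blocks for λ):
  λ = 6: algebraic multiplicity = 4, geometric multiplicity = 2

Determining the block sizes for each eigenvalue:
  λ = 6: with am = 4 and gm = 2, the partition is not yet determined (e.g. several partitions of 4 into 2 parts exist). Let N = A − (6)·I. Computing rank(N^1) = 2, rank(N^2) = 1, rank(N^3) = 0; the number of blocks of size ≥ j is rank(N^{j−1}) − rank(N^j), giving [2, 1, 1]. So we have 1 block(s) of size 3, 1 block(s) of size 1 → block sizes [3, 1]

Assembling the blocks gives a Jordan form
J =
  [6, 1, 0, 0]
  [0, 6, 1, 0]
  [0, 0, 6, 0]
  [0, 0, 0, 6]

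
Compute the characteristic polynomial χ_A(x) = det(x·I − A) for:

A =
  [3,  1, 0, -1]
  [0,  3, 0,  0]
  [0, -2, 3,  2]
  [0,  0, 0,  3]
x^4 - 12*x^3 + 54*x^2 - 108*x + 81

Expanding det(x·I − A) (e.g. by cofactor expansion or by noting that A is similar to its Jordan form J, which has the same characteristic polynomial as A) gives
  χ_A(x) = x^4 - 12*x^3 + 54*x^2 - 108*x + 81
which factors as (x - 3)^4. The eigenvalues (with algebraic multiplicities) are λ = 3 with multiplicity 4.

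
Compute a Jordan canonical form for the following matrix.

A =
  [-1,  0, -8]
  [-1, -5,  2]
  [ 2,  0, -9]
J_2(-5) ⊕ J_1(-5)

The characteristic polynomial is
  det(x·I − A) = x^3 + 15*x^2 + 75*x + 125 = (x + 5)^3

Eigenvalues and multiplicities (the geometric multiplicity of λ is n − rank(A − λI), which equals the number of Jordan blocks for λ):
  λ = -5: algebraic multiplicity = 3, geometric multiplicity = 2

Determining the block sizes for each eigenvalue:
  λ = -5: 2 blocks summing to 3 forces exactly one block of size 2 and the rest size 1 → block sizes [2, 1]

Assembling the blocks gives a Jordan form
J =
  [-5,  1,  0]
  [ 0, -5,  0]
  [ 0,  0, -5]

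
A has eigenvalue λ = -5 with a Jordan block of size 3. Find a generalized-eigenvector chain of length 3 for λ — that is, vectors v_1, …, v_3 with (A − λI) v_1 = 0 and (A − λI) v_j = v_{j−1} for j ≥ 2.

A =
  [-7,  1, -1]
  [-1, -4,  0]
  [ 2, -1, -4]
A Jordan chain for λ = -5 of length 3:
v_1 = (1, 1, -1)ᵀ
v_2 = (-2, -1, 2)ᵀ
v_3 = (1, 0, 0)ᵀ

Let N = A − (-5)·I. We want v_3 with N^3 v_3 = 0 but N^2 v_3 ≠ 0; then v_{j-1} := N · v_j for j = 3, …, 2.

Pick v_3 = (1, 0, 0)ᵀ.
Then v_2 = N · v_3 = (-2, -1, 2)ᵀ.
Then v_1 = N · v_2 = (1, 1, -1)ᵀ.

Sanity check: (A − (-5)·I) v_1 = (0, 0, 0)ᵀ = 0. ✓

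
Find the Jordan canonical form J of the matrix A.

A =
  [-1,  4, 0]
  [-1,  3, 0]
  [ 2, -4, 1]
J_2(1) ⊕ J_1(1)

The characteristic polynomial is
  det(x·I − A) = x^3 - 3*x^2 + 3*x - 1 = (x - 1)^3

Eigenvalues and multiplicities (the geometric multiplicity of λ is n − rank(A − λI), which equals the number of Jordan blocks for λ):
  λ = 1: algebraic multiplicity = 3, geometric multiplicity = 2

Determining the block sizes for each eigenvalue:
  λ = 1: 2 blocks summing to 3 forces exactly one block of size 2 and the rest size 1 → block sizes [2, 1]

Assembling the blocks gives a Jordan form
J =
  [1, 1, 0]
  [0, 1, 0]
  [0, 0, 1]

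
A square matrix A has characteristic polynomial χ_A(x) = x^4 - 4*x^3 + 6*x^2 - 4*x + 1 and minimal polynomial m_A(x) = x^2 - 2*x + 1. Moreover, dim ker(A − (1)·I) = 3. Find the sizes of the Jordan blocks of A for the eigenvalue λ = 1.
Block sizes for λ = 1: [2, 1, 1]

Step 1 — from the characteristic polynomial, algebraic multiplicity of λ = 1 is 4. From dim ker(A − (1)·I) = 3, there are exactly 3 Jordan blocks for λ = 1.
Step 2 — from the minimal polynomial, the factor (x − 1)^2 tells us the largest block for λ = 1 has size 2.
Step 3 — with total size 4, 3 blocks, and largest block 2, the block sizes (in nonincreasing order) are [2, 1, 1].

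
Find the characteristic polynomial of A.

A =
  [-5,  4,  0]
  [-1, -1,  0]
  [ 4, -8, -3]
x^3 + 9*x^2 + 27*x + 27

Expanding det(x·I − A) (e.g. by cofactor expansion or by noting that A is similar to its Jordan form J, which has the same characteristic polynomial as A) gives
  χ_A(x) = x^3 + 9*x^2 + 27*x + 27
which factors as (x + 3)^3. The eigenvalues (with algebraic multiplicities) are λ = -3 with multiplicity 3.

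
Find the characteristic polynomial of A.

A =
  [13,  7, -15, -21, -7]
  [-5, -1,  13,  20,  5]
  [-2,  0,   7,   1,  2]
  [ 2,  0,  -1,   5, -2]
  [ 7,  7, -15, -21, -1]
x^5 - 23*x^4 + 192*x^3 - 648*x^2 + 432*x + 1296

Expanding det(x·I − A) (e.g. by cofactor expansion or by noting that A is similar to its Jordan form J, which has the same characteristic polynomial as A) gives
  χ_A(x) = x^5 - 23*x^4 + 192*x^3 - 648*x^2 + 432*x + 1296
which factors as (x - 6)^4*(x + 1). The eigenvalues (with algebraic multiplicities) are λ = -1 with multiplicity 1, λ = 6 with multiplicity 4.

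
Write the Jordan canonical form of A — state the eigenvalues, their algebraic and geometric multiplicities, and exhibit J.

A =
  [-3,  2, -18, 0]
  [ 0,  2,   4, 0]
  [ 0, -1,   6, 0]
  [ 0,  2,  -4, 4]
J_1(-3) ⊕ J_2(4) ⊕ J_1(4)

The characteristic polynomial is
  det(x·I − A) = x^4 - 9*x^3 + 12*x^2 + 80*x - 192 = (x - 4)^3*(x + 3)

Eigenvalues and multiplicities (the geometric multiplicity of λ is n − rank(A − λI), which equals the number of Jordan blocks for λ):
  λ = -3: algebraic multiplicity = 1, geometric multiplicity = 1
  λ = 4: algebraic multiplicity = 3, geometric multiplicity = 2

Determining the block sizes for each eigenvalue:
  λ = -3: one block (gm = 1), so the single block has size am = 1 → block sizes [1]
  λ = 4: 2 blocks summing to 3 forces exactly one block of size 2 and the rest size 1 → block sizes [2, 1]

Assembling the blocks gives a Jordan form
J =
  [-3, 0, 0, 0]
  [ 0, 4, 1, 0]
  [ 0, 0, 4, 0]
  [ 0, 0, 0, 4]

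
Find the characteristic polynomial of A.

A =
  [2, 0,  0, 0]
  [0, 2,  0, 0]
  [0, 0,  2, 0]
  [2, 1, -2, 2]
x^4 - 8*x^3 + 24*x^2 - 32*x + 16

Expanding det(x·I − A) (e.g. by cofactor expansion or by noting that A is similar to its Jordan form J, which has the same characteristic polynomial as A) gives
  χ_A(x) = x^4 - 8*x^3 + 24*x^2 - 32*x + 16
which factors as (x - 2)^4. The eigenvalues (with algebraic multiplicities) are λ = 2 with multiplicity 4.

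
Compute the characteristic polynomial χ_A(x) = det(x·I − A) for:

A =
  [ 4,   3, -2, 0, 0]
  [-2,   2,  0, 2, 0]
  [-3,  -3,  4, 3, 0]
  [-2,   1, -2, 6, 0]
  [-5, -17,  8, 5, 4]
x^5 - 20*x^4 + 160*x^3 - 640*x^2 + 1280*x - 1024

Expanding det(x·I − A) (e.g. by cofactor expansion or by noting that A is similar to its Jordan form J, which has the same characteristic polynomial as A) gives
  χ_A(x) = x^5 - 20*x^4 + 160*x^3 - 640*x^2 + 1280*x - 1024
which factors as (x - 4)^5. The eigenvalues (with algebraic multiplicities) are λ = 4 with multiplicity 5.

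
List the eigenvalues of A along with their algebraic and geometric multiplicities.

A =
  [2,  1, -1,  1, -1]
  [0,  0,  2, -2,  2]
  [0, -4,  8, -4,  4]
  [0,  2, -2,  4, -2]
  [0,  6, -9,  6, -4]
λ = 2: alg = 5, geom = 3

Step 1 — factor the characteristic polynomial to read off the algebraic multiplicities:
  χ_A(x) = (x - 2)^5

Step 2 — compute geometric multiplicities via the rank-nullity identity g(λ) = n − rank(A − λI):
  rank(A − (2)·I) = 2, so dim ker(A − (2)·I) = n − 2 = 3

Summary:
  λ = 2: algebraic multiplicity = 5, geometric multiplicity = 3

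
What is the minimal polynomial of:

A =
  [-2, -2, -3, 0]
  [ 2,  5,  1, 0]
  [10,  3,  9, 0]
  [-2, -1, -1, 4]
x^3 - 12*x^2 + 48*x - 64

The characteristic polynomial is χ_A(x) = (x - 4)^4, so the eigenvalues are known. The minimal polynomial is
  m_A(x) = Π_λ (x − λ)^{k_λ}
where k_λ is the size of the *largest* Jordan block for λ (equivalently, the smallest k with (A − λI)^k v = 0 for every generalised eigenvector v of λ).

  λ = 4: largest Jordan block has size 3, contributing (x − 4)^3

So m_A(x) = (x - 4)^3 = x^3 - 12*x^2 + 48*x - 64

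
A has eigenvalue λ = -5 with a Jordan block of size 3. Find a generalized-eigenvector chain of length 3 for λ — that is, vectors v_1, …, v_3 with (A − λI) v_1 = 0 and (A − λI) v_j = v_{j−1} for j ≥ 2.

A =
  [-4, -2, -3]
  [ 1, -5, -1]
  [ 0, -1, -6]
A Jordan chain for λ = -5 of length 3:
v_1 = (-1, 1, -1)ᵀ
v_2 = (1, 1, 0)ᵀ
v_3 = (1, 0, 0)ᵀ

Let N = A − (-5)·I. We want v_3 with N^3 v_3 = 0 but N^2 v_3 ≠ 0; then v_{j-1} := N · v_j for j = 3, …, 2.

Pick v_3 = (1, 0, 0)ᵀ.
Then v_2 = N · v_3 = (1, 1, 0)ᵀ.
Then v_1 = N · v_2 = (-1, 1, -1)ᵀ.

Sanity check: (A − (-5)·I) v_1 = (0, 0, 0)ᵀ = 0. ✓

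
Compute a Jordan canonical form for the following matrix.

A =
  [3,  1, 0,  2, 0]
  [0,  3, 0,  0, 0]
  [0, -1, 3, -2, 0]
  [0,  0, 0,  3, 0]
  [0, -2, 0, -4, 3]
J_2(3) ⊕ J_1(3) ⊕ J_1(3) ⊕ J_1(3)

The characteristic polynomial is
  det(x·I − A) = x^5 - 15*x^4 + 90*x^3 - 270*x^2 + 405*x - 243 = (x - 3)^5

Eigenvalues and multiplicities (the geometric multiplicity of λ is n − rank(A − λI), which equals the number of Jordan blocks for λ):
  λ = 3: algebraic multiplicity = 5, geometric multiplicity = 4

Determining the block sizes for each eigenvalue:
  λ = 3: 4 blocks summing to 5 forces exactly one block of size 2 and the rest size 1 → block sizes [2, 1, 1, 1]

Assembling the blocks gives a Jordan form
J =
  [3, 1, 0, 0, 0]
  [0, 3, 0, 0, 0]
  [0, 0, 3, 0, 0]
  [0, 0, 0, 3, 0]
  [0, 0, 0, 0, 3]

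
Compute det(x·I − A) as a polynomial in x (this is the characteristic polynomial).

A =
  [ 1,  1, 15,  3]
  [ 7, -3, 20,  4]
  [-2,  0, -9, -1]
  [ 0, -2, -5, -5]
x^4 + 16*x^3 + 96*x^2 + 256*x + 256

Expanding det(x·I − A) (e.g. by cofactor expansion or by noting that A is similar to its Jordan form J, which has the same characteristic polynomial as A) gives
  χ_A(x) = x^4 + 16*x^3 + 96*x^2 + 256*x + 256
which factors as (x + 4)^4. The eigenvalues (with algebraic multiplicities) are λ = -4 with multiplicity 4.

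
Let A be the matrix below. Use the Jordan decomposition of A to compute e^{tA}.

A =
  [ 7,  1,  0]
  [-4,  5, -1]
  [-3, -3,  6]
e^{tA} =
  [-3*t^2*exp(6*t)/2 + t*exp(6*t) + exp(6*t), t*exp(6*t), -t^2*exp(6*t)/2]
  [3*t^2*exp(6*t)/2 - 4*t*exp(6*t), -t*exp(6*t) + exp(6*t), t^2*exp(6*t)/2 - t*exp(6*t)]
  [9*t^2*exp(6*t)/2 - 3*t*exp(6*t), -3*t*exp(6*t), 3*t^2*exp(6*t)/2 + exp(6*t)]

Strategy: write A = P · J · P⁻¹ where J is a Jordan canonical form, so e^{tA} = P · e^{tJ} · P⁻¹, and e^{tJ} can be computed block-by-block.

A has Jordan form
J =
  [6, 1, 0]
  [0, 6, 1]
  [0, 0, 6]
(up to reordering of blocks).

Per-block formulas:
  For a 3×3 Jordan block J_3(6): exp(t · J_3(6)) = e^(6t)·(I + t·N + (t^2/2)·N^2), where N is the 3×3 nilpotent shift.

After assembling e^{tJ} and conjugating by P, we get:

e^{tA} =
  [-3*t^2*exp(6*t)/2 + t*exp(6*t) + exp(6*t), t*exp(6*t), -t^2*exp(6*t)/2]
  [3*t^2*exp(6*t)/2 - 4*t*exp(6*t), -t*exp(6*t) + exp(6*t), t^2*exp(6*t)/2 - t*exp(6*t)]
  [9*t^2*exp(6*t)/2 - 3*t*exp(6*t), -3*t*exp(6*t), 3*t^2*exp(6*t)/2 + exp(6*t)]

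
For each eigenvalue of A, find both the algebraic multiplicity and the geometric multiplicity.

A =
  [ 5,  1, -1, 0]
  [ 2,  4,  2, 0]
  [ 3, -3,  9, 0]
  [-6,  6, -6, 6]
λ = 6: alg = 4, geom = 3

Step 1 — factor the characteristic polynomial to read off the algebraic multiplicities:
  χ_A(x) = (x - 6)^4

Step 2 — compute geometric multiplicities via the rank-nullity identity g(λ) = n − rank(A − λI):
  rank(A − (6)·I) = 1, so dim ker(A − (6)·I) = n − 1 = 3

Summary:
  λ = 6: algebraic multiplicity = 4, geometric multiplicity = 3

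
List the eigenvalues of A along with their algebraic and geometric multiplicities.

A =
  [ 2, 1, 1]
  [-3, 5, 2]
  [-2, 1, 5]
λ = 4: alg = 3, geom = 1

Step 1 — factor the characteristic polynomial to read off the algebraic multiplicities:
  χ_A(x) = (x - 4)^3

Step 2 — compute geometric multiplicities via the rank-nullity identity g(λ) = n − rank(A − λI):
  rank(A − (4)·I) = 2, so dim ker(A − (4)·I) = n − 2 = 1

Summary:
  λ = 4: algebraic multiplicity = 3, geometric multiplicity = 1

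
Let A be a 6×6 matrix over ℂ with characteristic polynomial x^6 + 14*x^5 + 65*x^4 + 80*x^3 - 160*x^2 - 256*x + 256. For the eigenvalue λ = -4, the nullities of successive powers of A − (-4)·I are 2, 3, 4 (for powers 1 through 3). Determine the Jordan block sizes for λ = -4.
Block sizes for λ = -4: [3, 1]

From the dimensions of kernels of powers, the number of Jordan blocks of size at least j is d_j − d_{j−1} where d_j = dim ker(N^j) (with d_0 = 0). Computing the differences gives [2, 1, 1].
The number of blocks of size exactly k is (#blocks of size ≥ k) − (#blocks of size ≥ k + 1), so the partition is: 1 block(s) of size 1, 1 block(s) of size 3.
In nonincreasing order the block sizes are [3, 1].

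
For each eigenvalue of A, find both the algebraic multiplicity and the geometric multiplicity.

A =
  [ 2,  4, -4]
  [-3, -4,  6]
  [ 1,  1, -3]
λ = -2: alg = 2, geom = 1; λ = -1: alg = 1, geom = 1

Step 1 — factor the characteristic polynomial to read off the algebraic multiplicities:
  χ_A(x) = (x + 1)*(x + 2)^2

Step 2 — compute geometric multiplicities via the rank-nullity identity g(λ) = n − rank(A − λI):
  rank(A − (-2)·I) = 2, so dim ker(A − (-2)·I) = n − 2 = 1
  rank(A − (-1)·I) = 2, so dim ker(A − (-1)·I) = n − 2 = 1

Summary:
  λ = -2: algebraic multiplicity = 2, geometric multiplicity = 1
  λ = -1: algebraic multiplicity = 1, geometric multiplicity = 1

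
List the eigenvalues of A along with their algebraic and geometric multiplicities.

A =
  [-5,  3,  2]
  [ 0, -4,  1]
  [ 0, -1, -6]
λ = -5: alg = 3, geom = 1

Step 1 — factor the characteristic polynomial to read off the algebraic multiplicities:
  χ_A(x) = (x + 5)^3

Step 2 — compute geometric multiplicities via the rank-nullity identity g(λ) = n − rank(A − λI):
  rank(A − (-5)·I) = 2, so dim ker(A − (-5)·I) = n − 2 = 1

Summary:
  λ = -5: algebraic multiplicity = 3, geometric multiplicity = 1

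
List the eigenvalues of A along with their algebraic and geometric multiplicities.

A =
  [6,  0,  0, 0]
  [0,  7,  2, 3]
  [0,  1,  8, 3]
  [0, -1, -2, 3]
λ = 6: alg = 4, geom = 3

Step 1 — factor the characteristic polynomial to read off the algebraic multiplicities:
  χ_A(x) = (x - 6)^4

Step 2 — compute geometric multiplicities via the rank-nullity identity g(λ) = n − rank(A − λI):
  rank(A − (6)·I) = 1, so dim ker(A − (6)·I) = n − 1 = 3

Summary:
  λ = 6: algebraic multiplicity = 4, geometric multiplicity = 3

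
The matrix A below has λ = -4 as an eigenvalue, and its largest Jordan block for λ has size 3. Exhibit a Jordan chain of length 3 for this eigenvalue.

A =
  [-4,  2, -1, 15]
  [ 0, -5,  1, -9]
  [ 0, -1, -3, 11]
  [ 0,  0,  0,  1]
A Jordan chain for λ = -4 of length 3:
v_1 = (-1, 0, 0, 0)ᵀ
v_2 = (2, -1, -1, 0)ᵀ
v_3 = (0, 1, 0, 0)ᵀ

Let N = A − (-4)·I. We want v_3 with N^3 v_3 = 0 but N^2 v_3 ≠ 0; then v_{j-1} := N · v_j for j = 3, …, 2.

Pick v_3 = (0, 1, 0, 0)ᵀ.
Then v_2 = N · v_3 = (2, -1, -1, 0)ᵀ.
Then v_1 = N · v_2 = (-1, 0, 0, 0)ᵀ.

Sanity check: (A − (-4)·I) v_1 = (0, 0, 0, 0)ᵀ = 0. ✓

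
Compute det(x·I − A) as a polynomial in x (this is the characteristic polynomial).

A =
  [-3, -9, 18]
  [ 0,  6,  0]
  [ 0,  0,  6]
x^3 - 9*x^2 + 108

Expanding det(x·I − A) (e.g. by cofactor expansion or by noting that A is similar to its Jordan form J, which has the same characteristic polynomial as A) gives
  χ_A(x) = x^3 - 9*x^2 + 108
which factors as (x - 6)^2*(x + 3). The eigenvalues (with algebraic multiplicities) are λ = -3 with multiplicity 1, λ = 6 with multiplicity 2.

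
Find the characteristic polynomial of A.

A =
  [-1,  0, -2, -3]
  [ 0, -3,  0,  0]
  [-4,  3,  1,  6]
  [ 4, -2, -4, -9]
x^4 + 12*x^3 + 54*x^2 + 108*x + 81

Expanding det(x·I − A) (e.g. by cofactor expansion or by noting that A is similar to its Jordan form J, which has the same characteristic polynomial as A) gives
  χ_A(x) = x^4 + 12*x^3 + 54*x^2 + 108*x + 81
which factors as (x + 3)^4. The eigenvalues (with algebraic multiplicities) are λ = -3 with multiplicity 4.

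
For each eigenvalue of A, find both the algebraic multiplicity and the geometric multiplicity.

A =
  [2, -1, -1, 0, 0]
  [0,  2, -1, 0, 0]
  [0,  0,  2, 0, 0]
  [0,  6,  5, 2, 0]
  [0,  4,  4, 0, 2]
λ = 2: alg = 5, geom = 3

Step 1 — factor the characteristic polynomial to read off the algebraic multiplicities:
  χ_A(x) = (x - 2)^5

Step 2 — compute geometric multiplicities via the rank-nullity identity g(λ) = n − rank(A − λI):
  rank(A − (2)·I) = 2, so dim ker(A − (2)·I) = n − 2 = 3

Summary:
  λ = 2: algebraic multiplicity = 5, geometric multiplicity = 3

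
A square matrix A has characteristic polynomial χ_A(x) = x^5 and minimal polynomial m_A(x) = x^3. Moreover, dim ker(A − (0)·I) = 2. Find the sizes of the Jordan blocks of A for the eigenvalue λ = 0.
Block sizes for λ = 0: [3, 2]

Step 1 — from the characteristic polynomial, algebraic multiplicity of λ = 0 is 5. From dim ker(A − (0)·I) = 2, there are exactly 2 Jordan blocks for λ = 0.
Step 2 — from the minimal polynomial, the factor (x − 0)^3 tells us the largest block for λ = 0 has size 3.
Step 3 — with total size 5, 2 blocks, and largest block 3, the block sizes (in nonincreasing order) are [3, 2].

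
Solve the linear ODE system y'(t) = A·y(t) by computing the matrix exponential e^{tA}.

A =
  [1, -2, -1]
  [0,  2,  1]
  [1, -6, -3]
e^{tA} =
  [t + 1, -2*t, -t]
  [t^2/2, -t^2 + 2*t + 1, -t^2/2 + t]
  [-t^2 + t, 2*t^2 - 6*t, t^2 - 3*t + 1]

Strategy: write A = P · J · P⁻¹ where J is a Jordan canonical form, so e^{tA} = P · e^{tJ} · P⁻¹, and e^{tJ} can be computed block-by-block.

A has Jordan form
J =
  [0, 1, 0]
  [0, 0, 1]
  [0, 0, 0]
(up to reordering of blocks).

Per-block formulas:
  For a 3×3 Jordan block J_3(0): exp(t · J_3(0)) = e^(0t)·(I + t·N + (t^2/2)·N^2), where N is the 3×3 nilpotent shift.

After assembling e^{tJ} and conjugating by P, we get:

e^{tA} =
  [t + 1, -2*t, -t]
  [t^2/2, -t^2 + 2*t + 1, -t^2/2 + t]
  [-t^2 + t, 2*t^2 - 6*t, t^2 - 3*t + 1]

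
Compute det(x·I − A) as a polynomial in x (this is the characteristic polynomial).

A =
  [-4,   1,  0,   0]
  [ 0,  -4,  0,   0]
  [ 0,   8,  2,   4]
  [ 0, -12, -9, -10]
x^4 + 16*x^3 + 96*x^2 + 256*x + 256

Expanding det(x·I − A) (e.g. by cofactor expansion or by noting that A is similar to its Jordan form J, which has the same characteristic polynomial as A) gives
  χ_A(x) = x^4 + 16*x^3 + 96*x^2 + 256*x + 256
which factors as (x + 4)^4. The eigenvalues (with algebraic multiplicities) are λ = -4 with multiplicity 4.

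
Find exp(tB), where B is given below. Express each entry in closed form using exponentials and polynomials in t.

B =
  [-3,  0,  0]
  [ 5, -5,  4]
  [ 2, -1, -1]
e^{tB} =
  [exp(-3*t), 0, 0]
  [-t^2*exp(-3*t) + 5*t*exp(-3*t), -2*t*exp(-3*t) + exp(-3*t), 4*t*exp(-3*t)]
  [-t^2*exp(-3*t)/2 + 2*t*exp(-3*t), -t*exp(-3*t), 2*t*exp(-3*t) + exp(-3*t)]

Strategy: write B = P · J · P⁻¹ where J is a Jordan canonical form, so e^{tB} = P · e^{tJ} · P⁻¹, and e^{tJ} can be computed block-by-block.

B has Jordan form
J =
  [-3,  1,  0]
  [ 0, -3,  1]
  [ 0,  0, -3]
(up to reordering of blocks).

Per-block formulas:
  For a 3×3 Jordan block J_3(-3): exp(t · J_3(-3)) = e^(-3t)·(I + t·N + (t^2/2)·N^2), where N is the 3×3 nilpotent shift.

After assembling e^{tJ} and conjugating by P, we get:

e^{tB} =
  [exp(-3*t), 0, 0]
  [-t^2*exp(-3*t) + 5*t*exp(-3*t), -2*t*exp(-3*t) + exp(-3*t), 4*t*exp(-3*t)]
  [-t^2*exp(-3*t)/2 + 2*t*exp(-3*t), -t*exp(-3*t), 2*t*exp(-3*t) + exp(-3*t)]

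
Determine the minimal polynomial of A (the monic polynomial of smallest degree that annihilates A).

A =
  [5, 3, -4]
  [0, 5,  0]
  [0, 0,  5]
x^2 - 10*x + 25

The characteristic polynomial is χ_A(x) = (x - 5)^3, so the eigenvalues are known. The minimal polynomial is
  m_A(x) = Π_λ (x − λ)^{k_λ}
where k_λ is the size of the *largest* Jordan block for λ (equivalently, the smallest k with (A − λI)^k v = 0 for every generalised eigenvector v of λ).

  λ = 5: largest Jordan block has size 2, contributing (x − 5)^2

So m_A(x) = (x - 5)^2 = x^2 - 10*x + 25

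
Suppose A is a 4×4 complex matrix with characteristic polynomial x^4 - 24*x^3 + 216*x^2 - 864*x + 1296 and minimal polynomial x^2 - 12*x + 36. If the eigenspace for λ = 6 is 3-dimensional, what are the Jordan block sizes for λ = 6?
Block sizes for λ = 6: [2, 1, 1]

Step 1 — from the characteristic polynomial, algebraic multiplicity of λ = 6 is 4. From dim ker(A − (6)·I) = 3, there are exactly 3 Jordan blocks for λ = 6.
Step 2 — from the minimal polynomial, the factor (x − 6)^2 tells us the largest block for λ = 6 has size 2.
Step 3 — with total size 4, 3 blocks, and largest block 2, the block sizes (in nonincreasing order) are [2, 1, 1].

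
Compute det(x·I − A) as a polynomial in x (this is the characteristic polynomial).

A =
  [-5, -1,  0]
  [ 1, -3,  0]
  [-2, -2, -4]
x^3 + 12*x^2 + 48*x + 64

Expanding det(x·I − A) (e.g. by cofactor expansion or by noting that A is similar to its Jordan form J, which has the same characteristic polynomial as A) gives
  χ_A(x) = x^3 + 12*x^2 + 48*x + 64
which factors as (x + 4)^3. The eigenvalues (with algebraic multiplicities) are λ = -4 with multiplicity 3.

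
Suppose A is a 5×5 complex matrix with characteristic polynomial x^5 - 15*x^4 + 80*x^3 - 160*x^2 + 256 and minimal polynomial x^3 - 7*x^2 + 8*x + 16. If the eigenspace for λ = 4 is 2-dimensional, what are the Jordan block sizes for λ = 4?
Block sizes for λ = 4: [2, 2]

Step 1 — from the characteristic polynomial, algebraic multiplicity of λ = 4 is 4. From dim ker(A − (4)·I) = 2, there are exactly 2 Jordan blocks for λ = 4.
Step 2 — from the minimal polynomial, the factor (x − 4)^2 tells us the largest block for λ = 4 has size 2.
Step 3 — with total size 4, 2 blocks, and largest block 2, the block sizes (in nonincreasing order) are [2, 2].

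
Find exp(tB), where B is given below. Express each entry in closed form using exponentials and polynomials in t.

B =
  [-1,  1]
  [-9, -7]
e^{tB} =
  [3*t*exp(-4*t) + exp(-4*t), t*exp(-4*t)]
  [-9*t*exp(-4*t), -3*t*exp(-4*t) + exp(-4*t)]

Strategy: write B = P · J · P⁻¹ where J is a Jordan canonical form, so e^{tB} = P · e^{tJ} · P⁻¹, and e^{tJ} can be computed block-by-block.

B has Jordan form
J =
  [-4,  1]
  [ 0, -4]
(up to reordering of blocks).

Per-block formulas:
  For a 2×2 Jordan block J_2(-4): exp(t · J_2(-4)) = e^(-4t)·(I + t·N), where N is the 2×2 nilpotent shift.

After assembling e^{tJ} and conjugating by P, we get:

e^{tB} =
  [3*t*exp(-4*t) + exp(-4*t), t*exp(-4*t)]
  [-9*t*exp(-4*t), -3*t*exp(-4*t) + exp(-4*t)]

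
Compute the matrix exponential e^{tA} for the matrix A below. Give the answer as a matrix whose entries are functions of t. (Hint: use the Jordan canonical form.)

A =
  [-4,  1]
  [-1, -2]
e^{tA} =
  [-t*exp(-3*t) + exp(-3*t), t*exp(-3*t)]
  [-t*exp(-3*t), t*exp(-3*t) + exp(-3*t)]

Strategy: write A = P · J · P⁻¹ where J is a Jordan canonical form, so e^{tA} = P · e^{tJ} · P⁻¹, and e^{tJ} can be computed block-by-block.

A has Jordan form
J =
  [-3,  1]
  [ 0, -3]
(up to reordering of blocks).

Per-block formulas:
  For a 2×2 Jordan block J_2(-3): exp(t · J_2(-3)) = e^(-3t)·(I + t·N), where N is the 2×2 nilpotent shift.

After assembling e^{tJ} and conjugating by P, we get:

e^{tA} =
  [-t*exp(-3*t) + exp(-3*t), t*exp(-3*t)]
  [-t*exp(-3*t), t*exp(-3*t) + exp(-3*t)]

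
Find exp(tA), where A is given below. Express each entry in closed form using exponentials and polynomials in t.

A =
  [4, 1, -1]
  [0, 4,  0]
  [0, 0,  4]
e^{tA} =
  [exp(4*t), t*exp(4*t), -t*exp(4*t)]
  [0, exp(4*t), 0]
  [0, 0, exp(4*t)]

Strategy: write A = P · J · P⁻¹ where J is a Jordan canonical form, so e^{tA} = P · e^{tJ} · P⁻¹, and e^{tJ} can be computed block-by-block.

A has Jordan form
J =
  [4, 1, 0]
  [0, 4, 0]
  [0, 0, 4]
(up to reordering of blocks).

Per-block formulas:
  For a 2×2 Jordan block J_2(4): exp(t · J_2(4)) = e^(4t)·(I + t·N), where N is the 2×2 nilpotent shift.
  For a 1×1 block at λ = 4: exp(t · [4]) = [e^(4t)].

After assembling e^{tJ} and conjugating by P, we get:

e^{tA} =
  [exp(4*t), t*exp(4*t), -t*exp(4*t)]
  [0, exp(4*t), 0]
  [0, 0, exp(4*t)]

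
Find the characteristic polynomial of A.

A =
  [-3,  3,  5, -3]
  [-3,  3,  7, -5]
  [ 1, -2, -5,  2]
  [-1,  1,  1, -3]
x^4 + 8*x^3 + 24*x^2 + 32*x + 16

Expanding det(x·I − A) (e.g. by cofactor expansion or by noting that A is similar to its Jordan form J, which has the same characteristic polynomial as A) gives
  χ_A(x) = x^4 + 8*x^3 + 24*x^2 + 32*x + 16
which factors as (x + 2)^4. The eigenvalues (with algebraic multiplicities) are λ = -2 with multiplicity 4.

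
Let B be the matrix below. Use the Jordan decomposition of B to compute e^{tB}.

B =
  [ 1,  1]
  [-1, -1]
e^{tB} =
  [t + 1, t]
  [-t, 1 - t]

Strategy: write B = P · J · P⁻¹ where J is a Jordan canonical form, so e^{tB} = P · e^{tJ} · P⁻¹, and e^{tJ} can be computed block-by-block.

B has Jordan form
J =
  [0, 1]
  [0, 0]
(up to reordering of blocks).

Per-block formulas:
  For a 2×2 Jordan block J_2(0): exp(t · J_2(0)) = e^(0t)·(I + t·N), where N is the 2×2 nilpotent shift.

After assembling e^{tJ} and conjugating by P, we get:

e^{tB} =
  [t + 1, t]
  [-t, 1 - t]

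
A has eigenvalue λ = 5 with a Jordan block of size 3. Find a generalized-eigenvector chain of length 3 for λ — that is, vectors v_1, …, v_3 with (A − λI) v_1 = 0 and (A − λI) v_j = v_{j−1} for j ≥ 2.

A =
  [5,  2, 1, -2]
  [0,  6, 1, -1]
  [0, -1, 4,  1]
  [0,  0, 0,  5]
A Jordan chain for λ = 5 of length 3:
v_1 = (1, 0, 0, 0)ᵀ
v_2 = (2, 1, -1, 0)ᵀ
v_3 = (0, 1, 0, 0)ᵀ

Let N = A − (5)·I. We want v_3 with N^3 v_3 = 0 but N^2 v_3 ≠ 0; then v_{j-1} := N · v_j for j = 3, …, 2.

Pick v_3 = (0, 1, 0, 0)ᵀ.
Then v_2 = N · v_3 = (2, 1, -1, 0)ᵀ.
Then v_1 = N · v_2 = (1, 0, 0, 0)ᵀ.

Sanity check: (A − (5)·I) v_1 = (0, 0, 0, 0)ᵀ = 0. ✓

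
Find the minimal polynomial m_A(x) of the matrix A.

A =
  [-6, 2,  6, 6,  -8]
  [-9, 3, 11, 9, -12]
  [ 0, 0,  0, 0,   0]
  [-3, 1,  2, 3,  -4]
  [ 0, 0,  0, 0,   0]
x^3

The characteristic polynomial is χ_A(x) = x^5, so the eigenvalues are known. The minimal polynomial is
  m_A(x) = Π_λ (x − λ)^{k_λ}
where k_λ is the size of the *largest* Jordan block for λ (equivalently, the smallest k with (A − λI)^k v = 0 for every generalised eigenvector v of λ).

  λ = 0: largest Jordan block has size 3, contributing (x − 0)^3

So m_A(x) = x^3 = x^3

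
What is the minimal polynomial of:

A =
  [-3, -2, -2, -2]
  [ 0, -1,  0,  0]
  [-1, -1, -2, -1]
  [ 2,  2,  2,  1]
x^2 + 3*x + 2

The characteristic polynomial is χ_A(x) = (x + 1)^3*(x + 2), so the eigenvalues are known. The minimal polynomial is
  m_A(x) = Π_λ (x − λ)^{k_λ}
where k_λ is the size of the *largest* Jordan block for λ (equivalently, the smallest k with (A − λI)^k v = 0 for every generalised eigenvector v of λ).

  λ = -2: largest Jordan block has size 1, contributing (x + 2)
  λ = -1: largest Jordan block has size 1, contributing (x + 1)

So m_A(x) = (x + 1)*(x + 2) = x^2 + 3*x + 2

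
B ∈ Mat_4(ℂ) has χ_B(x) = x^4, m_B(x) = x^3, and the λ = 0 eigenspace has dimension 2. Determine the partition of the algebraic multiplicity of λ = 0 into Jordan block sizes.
Block sizes for λ = 0: [3, 1]

Step 1 — from the characteristic polynomial, algebraic multiplicity of λ = 0 is 4. From dim ker(B − (0)·I) = 2, there are exactly 2 Jordan blocks for λ = 0.
Step 2 — from the minimal polynomial, the factor (x − 0)^3 tells us the largest block for λ = 0 has size 3.
Step 3 — with total size 4, 2 blocks, and largest block 3, the block sizes (in nonincreasing order) are [3, 1].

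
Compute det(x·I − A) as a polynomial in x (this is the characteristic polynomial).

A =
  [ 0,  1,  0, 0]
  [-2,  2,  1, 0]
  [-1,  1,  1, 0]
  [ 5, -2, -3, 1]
x^4 - 4*x^3 + 6*x^2 - 4*x + 1

Expanding det(x·I − A) (e.g. by cofactor expansion or by noting that A is similar to its Jordan form J, which has the same characteristic polynomial as A) gives
  χ_A(x) = x^4 - 4*x^3 + 6*x^2 - 4*x + 1
which factors as (x - 1)^4. The eigenvalues (with algebraic multiplicities) are λ = 1 with multiplicity 4.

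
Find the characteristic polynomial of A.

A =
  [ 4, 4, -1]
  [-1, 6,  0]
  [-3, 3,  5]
x^3 - 15*x^2 + 75*x - 125

Expanding det(x·I − A) (e.g. by cofactor expansion or by noting that A is similar to its Jordan form J, which has the same characteristic polynomial as A) gives
  χ_A(x) = x^3 - 15*x^2 + 75*x - 125
which factors as (x - 5)^3. The eigenvalues (with algebraic multiplicities) are λ = 5 with multiplicity 3.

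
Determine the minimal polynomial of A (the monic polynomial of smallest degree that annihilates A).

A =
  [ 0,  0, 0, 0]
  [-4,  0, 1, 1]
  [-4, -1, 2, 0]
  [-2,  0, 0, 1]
x^4 - 3*x^3 + 3*x^2 - x

The characteristic polynomial is χ_A(x) = x*(x - 1)^3, so the eigenvalues are known. The minimal polynomial is
  m_A(x) = Π_λ (x − λ)^{k_λ}
where k_λ is the size of the *largest* Jordan block for λ (equivalently, the smallest k with (A − λI)^k v = 0 for every generalised eigenvector v of λ).

  λ = 0: largest Jordan block has size 1, contributing (x − 0)
  λ = 1: largest Jordan block has size 3, contributing (x − 1)^3

So m_A(x) = x*(x - 1)^3 = x^4 - 3*x^3 + 3*x^2 - x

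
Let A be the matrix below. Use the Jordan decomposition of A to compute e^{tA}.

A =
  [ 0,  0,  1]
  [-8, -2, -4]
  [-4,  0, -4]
e^{tA} =
  [2*t*exp(-2*t) + exp(-2*t), 0, t*exp(-2*t)]
  [-8*t*exp(-2*t), exp(-2*t), -4*t*exp(-2*t)]
  [-4*t*exp(-2*t), 0, -2*t*exp(-2*t) + exp(-2*t)]

Strategy: write A = P · J · P⁻¹ where J is a Jordan canonical form, so e^{tA} = P · e^{tJ} · P⁻¹, and e^{tJ} can be computed block-by-block.

A has Jordan form
J =
  [-2,  1,  0]
  [ 0, -2,  0]
  [ 0,  0, -2]
(up to reordering of blocks).

Per-block formulas:
  For a 1×1 block at λ = -2: exp(t · [-2]) = [e^(-2t)].
  For a 2×2 Jordan block J_2(-2): exp(t · J_2(-2)) = e^(-2t)·(I + t·N), where N is the 2×2 nilpotent shift.

After assembling e^{tJ} and conjugating by P, we get:

e^{tA} =
  [2*t*exp(-2*t) + exp(-2*t), 0, t*exp(-2*t)]
  [-8*t*exp(-2*t), exp(-2*t), -4*t*exp(-2*t)]
  [-4*t*exp(-2*t), 0, -2*t*exp(-2*t) + exp(-2*t)]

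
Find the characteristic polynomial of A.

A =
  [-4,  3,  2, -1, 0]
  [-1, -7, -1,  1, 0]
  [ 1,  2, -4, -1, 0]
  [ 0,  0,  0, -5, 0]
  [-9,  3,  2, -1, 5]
x^5 + 15*x^4 + 50*x^3 - 250*x^2 - 1875*x - 3125

Expanding det(x·I − A) (e.g. by cofactor expansion or by noting that A is similar to its Jordan form J, which has the same characteristic polynomial as A) gives
  χ_A(x) = x^5 + 15*x^4 + 50*x^3 - 250*x^2 - 1875*x - 3125
which factors as (x - 5)*(x + 5)^4. The eigenvalues (with algebraic multiplicities) are λ = -5 with multiplicity 4, λ = 5 with multiplicity 1.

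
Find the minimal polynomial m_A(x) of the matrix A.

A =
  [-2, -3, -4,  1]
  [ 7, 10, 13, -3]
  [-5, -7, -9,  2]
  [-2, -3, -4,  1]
x^3

The characteristic polynomial is χ_A(x) = x^4, so the eigenvalues are known. The minimal polynomial is
  m_A(x) = Π_λ (x − λ)^{k_λ}
where k_λ is the size of the *largest* Jordan block for λ (equivalently, the smallest k with (A − λI)^k v = 0 for every generalised eigenvector v of λ).

  λ = 0: largest Jordan block has size 3, contributing (x − 0)^3

So m_A(x) = x^3 = x^3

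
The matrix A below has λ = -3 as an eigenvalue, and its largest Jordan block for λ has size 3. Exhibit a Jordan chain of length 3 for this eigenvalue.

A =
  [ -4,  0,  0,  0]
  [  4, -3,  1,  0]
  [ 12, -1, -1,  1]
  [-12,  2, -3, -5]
A Jordan chain for λ = -3 of length 3:
v_1 = (0, -1, 0, -1)ᵀ
v_2 = (0, 0, -1, 2)ᵀ
v_3 = (0, 1, 0, 0)ᵀ

Let N = A − (-3)·I. We want v_3 with N^3 v_3 = 0 but N^2 v_3 ≠ 0; then v_{j-1} := N · v_j for j = 3, …, 2.

Pick v_3 = (0, 1, 0, 0)ᵀ.
Then v_2 = N · v_3 = (0, 0, -1, 2)ᵀ.
Then v_1 = N · v_2 = (0, -1, 0, -1)ᵀ.

Sanity check: (A − (-3)·I) v_1 = (0, 0, 0, 0)ᵀ = 0. ✓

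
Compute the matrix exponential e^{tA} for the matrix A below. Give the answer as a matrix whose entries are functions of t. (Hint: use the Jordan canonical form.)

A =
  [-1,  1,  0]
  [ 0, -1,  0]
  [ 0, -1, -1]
e^{tA} =
  [exp(-t), t*exp(-t), 0]
  [0, exp(-t), 0]
  [0, -t*exp(-t), exp(-t)]

Strategy: write A = P · J · P⁻¹ where J is a Jordan canonical form, so e^{tA} = P · e^{tJ} · P⁻¹, and e^{tJ} can be computed block-by-block.

A has Jordan form
J =
  [-1,  1,  0]
  [ 0, -1,  0]
  [ 0,  0, -1]
(up to reordering of blocks).

Per-block formulas:
  For a 2×2 Jordan block J_2(-1): exp(t · J_2(-1)) = e^(-1t)·(I + t·N), where N is the 2×2 nilpotent shift.
  For a 1×1 block at λ = -1: exp(t · [-1]) = [e^(-1t)].

After assembling e^{tJ} and conjugating by P, we get:

e^{tA} =
  [exp(-t), t*exp(-t), 0]
  [0, exp(-t), 0]
  [0, -t*exp(-t), exp(-t)]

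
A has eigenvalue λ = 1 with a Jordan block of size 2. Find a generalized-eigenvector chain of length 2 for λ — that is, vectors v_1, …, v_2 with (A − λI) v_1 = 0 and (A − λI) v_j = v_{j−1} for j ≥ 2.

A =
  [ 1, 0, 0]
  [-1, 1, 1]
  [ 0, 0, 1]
A Jordan chain for λ = 1 of length 2:
v_1 = (0, -1, 0)ᵀ
v_2 = (1, 0, 0)ᵀ

Let N = A − (1)·I. We want v_2 with N^2 v_2 = 0 but N^1 v_2 ≠ 0; then v_{j-1} := N · v_j for j = 2, …, 2.

Pick v_2 = (1, 0, 0)ᵀ.
Then v_1 = N · v_2 = (0, -1, 0)ᵀ.

Sanity check: (A − (1)·I) v_1 = (0, 0, 0)ᵀ = 0. ✓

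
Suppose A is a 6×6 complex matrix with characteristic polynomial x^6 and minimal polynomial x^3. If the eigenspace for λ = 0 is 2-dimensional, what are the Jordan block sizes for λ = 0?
Block sizes for λ = 0: [3, 3]

Step 1 — from the characteristic polynomial, algebraic multiplicity of λ = 0 is 6. From dim ker(A − (0)·I) = 2, there are exactly 2 Jordan blocks for λ = 0.
Step 2 — from the minimal polynomial, the factor (x − 0)^3 tells us the largest block for λ = 0 has size 3.
Step 3 — with total size 6, 2 blocks, and largest block 3, the block sizes (in nonincreasing order) are [3, 3].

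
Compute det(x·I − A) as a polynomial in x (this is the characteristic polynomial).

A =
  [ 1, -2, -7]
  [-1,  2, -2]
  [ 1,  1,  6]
x^3 - 9*x^2 + 27*x - 27

Expanding det(x·I − A) (e.g. by cofactor expansion or by noting that A is similar to its Jordan form J, which has the same characteristic polynomial as A) gives
  χ_A(x) = x^3 - 9*x^2 + 27*x - 27
which factors as (x - 3)^3. The eigenvalues (with algebraic multiplicities) are λ = 3 with multiplicity 3.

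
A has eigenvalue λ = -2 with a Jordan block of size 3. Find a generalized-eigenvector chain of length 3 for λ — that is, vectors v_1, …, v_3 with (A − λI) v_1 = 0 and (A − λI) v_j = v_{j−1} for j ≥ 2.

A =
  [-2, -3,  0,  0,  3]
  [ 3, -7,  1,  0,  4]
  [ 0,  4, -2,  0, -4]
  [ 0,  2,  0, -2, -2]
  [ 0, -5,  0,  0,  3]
A Jordan chain for λ = -2 of length 3:
v_1 = (-9, -15, 12, 6, -15)ᵀ
v_2 = (0, 3, 0, 0, 0)ᵀ
v_3 = (1, 0, 0, 0, 0)ᵀ

Let N = A − (-2)·I. We want v_3 with N^3 v_3 = 0 but N^2 v_3 ≠ 0; then v_{j-1} := N · v_j for j = 3, …, 2.

Pick v_3 = (1, 0, 0, 0, 0)ᵀ.
Then v_2 = N · v_3 = (0, 3, 0, 0, 0)ᵀ.
Then v_1 = N · v_2 = (-9, -15, 12, 6, -15)ᵀ.

Sanity check: (A − (-2)·I) v_1 = (0, 0, 0, 0, 0)ᵀ = 0. ✓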